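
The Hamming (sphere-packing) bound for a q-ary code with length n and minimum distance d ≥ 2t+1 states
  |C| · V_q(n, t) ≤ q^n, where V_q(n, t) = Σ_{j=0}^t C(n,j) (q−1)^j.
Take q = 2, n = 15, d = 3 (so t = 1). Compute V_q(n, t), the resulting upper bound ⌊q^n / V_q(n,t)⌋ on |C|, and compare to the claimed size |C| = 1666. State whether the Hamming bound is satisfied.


V_q(n, t) = 16, q^n = 32768, Hamming bound = 2048, |C| = 1666 ≤ bound (satisfied).

Step 1: Compute V_q(n, t) = Σ_{j=0}^1 C(n, j) (q−1)^j.
  j = 0: C(15,0)·(1)^0 = 1·1 = 1.
  j = 1: C(15,1)·(1)^1 = 15·1 = 15.
  V_q(n, t) = 1 + 15 = 16.
Step 2: q^n = 2^15 = 32768.
Step 3: Hamming bound ⌊q^n / V_q(n,t)⌋ = ⌊32768/16⌋ = 2048.
Step 4: Compare |C| = 1666 to 2048: satisfied.
The claimed |C| lies below the Hamming bound.


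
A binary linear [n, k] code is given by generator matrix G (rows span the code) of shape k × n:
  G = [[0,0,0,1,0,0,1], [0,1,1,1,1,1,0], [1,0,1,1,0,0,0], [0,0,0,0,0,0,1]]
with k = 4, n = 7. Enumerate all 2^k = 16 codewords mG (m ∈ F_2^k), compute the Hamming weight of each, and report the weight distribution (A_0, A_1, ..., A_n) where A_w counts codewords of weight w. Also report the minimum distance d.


Weight distribution: A_0 = 1, A_1 = 2, A_2 = 2, A_3 = 2, A_4 = 3, A_5 = 4, A_6 = 2. Minimum distance d = 1.

Enumerate all 2^4 = 16 messages m ∈ F_2^4.
For each, compute codeword c = mG in F_2^7, then tally its weight.
  m = 0000 → c = 0000000, weight = 0.
  m = 1000 → c = 0001001, weight = 2.
  m = 0100 → c = 0111110, weight = 5.
  m = 1100 → c = 0110111, weight = 5.
  m = 0010 → c = 1011000, weight = 3.
  m = 1010 → c = 1010001, weight = 3.
  m = 0110 → c = 1100110, weight = 4.
  m = 1110 → c = 1101111, weight = 6.
  m = 0001 → c = 0000001, weight = 1.
  m = 1001 → c = 0001000, weight = 1.
  m = 0101 → c = 0111111, weight = 6.
  m = 1101 → c = 0110110, weight = 4.
  m = 0011 → c = 1011001, weight = 4.
  m = 1011 → c = 1010000, weight = 2.
  m = 0111 → c = 1100111, weight = 5.
  m = 1111 → c = 1101110, weight = 5.
Tally weights:
  weight 0: 1 codewords.
  weight 1: 2 codewords.
  weight 2: 2 codewords.
  weight 3: 2 codewords.
  weight 4: 3 codewords.
  weight 5: 4 codewords.
  weight 6: 2 codewords.
Minimum distance d = smallest w > 0 with A_w > 0 = 1.
Sanity: Σ A_w = 16 = 2^4 = 16 ✓.


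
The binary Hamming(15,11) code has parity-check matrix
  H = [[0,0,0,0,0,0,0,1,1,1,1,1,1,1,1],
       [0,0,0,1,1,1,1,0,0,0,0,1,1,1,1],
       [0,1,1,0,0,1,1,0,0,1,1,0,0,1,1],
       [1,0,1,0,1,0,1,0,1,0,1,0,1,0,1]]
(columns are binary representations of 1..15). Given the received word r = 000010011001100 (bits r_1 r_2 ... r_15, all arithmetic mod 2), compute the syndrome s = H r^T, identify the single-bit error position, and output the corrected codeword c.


s = (0, 1, 0, 1)^T, error position = 5, corrected codeword c = 000000011001100

Compute s = H r^T mod 2 one row at a time:
  s_1 = 1 + 1 + 0 + 0 + 1 + 1 + 0 + 0 = 4 ≡ 0 (mod 2).
  s_2 = 0 + 1 + 0 + 0 + 1 + 1 + 0 + 0 = 3 ≡ 1 (mod 2).
  s_3 = 0 + 0 + 0 + 0 + 0 + 0 + 0 + 0 = 0 ≡ 0 (mod 2).
  s_4 = 0 + 0 + 1 + 0 + 1 + 0 + 1 + 0 = 3 ≡ 1 (mod 2).
s = (0, 1, 0, 1)^T — this equals column 5 of H (binary 0101), so error is at position 5.
Correct: flip bit 5 of r = 000010011001100 to get c = 000000011001100.


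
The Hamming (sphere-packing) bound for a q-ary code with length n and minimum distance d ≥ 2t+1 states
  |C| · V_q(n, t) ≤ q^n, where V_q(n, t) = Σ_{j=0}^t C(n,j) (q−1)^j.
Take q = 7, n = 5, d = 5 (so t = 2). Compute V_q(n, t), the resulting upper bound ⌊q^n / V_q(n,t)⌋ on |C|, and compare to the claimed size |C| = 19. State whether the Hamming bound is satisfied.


V_q(n, t) = 391, q^n = 16807, Hamming bound = 42, |C| = 19 ≤ bound (satisfied).

Step 1: Compute V_q(n, t) = Σ_{j=0}^2 C(n, j) (q−1)^j.
  j = 0: C(5,0)·(6)^0 = 1·1 = 1.
  j = 1: C(5,1)·(6)^1 = 5·6 = 30.
  j = 2: C(5,2)·(6)^2 = 10·36 = 360.
  V_q(n, t) = 1 + 30 + 360 = 391.
Step 2: q^n = 7^5 = 16807.
Step 3: Hamming bound ⌊q^n / V_q(n,t)⌋ = ⌊16807/391⌋ = 42.
Step 4: Compare |C| = 19 to 42: satisfied.
The claimed |C| lies below the Hamming bound.


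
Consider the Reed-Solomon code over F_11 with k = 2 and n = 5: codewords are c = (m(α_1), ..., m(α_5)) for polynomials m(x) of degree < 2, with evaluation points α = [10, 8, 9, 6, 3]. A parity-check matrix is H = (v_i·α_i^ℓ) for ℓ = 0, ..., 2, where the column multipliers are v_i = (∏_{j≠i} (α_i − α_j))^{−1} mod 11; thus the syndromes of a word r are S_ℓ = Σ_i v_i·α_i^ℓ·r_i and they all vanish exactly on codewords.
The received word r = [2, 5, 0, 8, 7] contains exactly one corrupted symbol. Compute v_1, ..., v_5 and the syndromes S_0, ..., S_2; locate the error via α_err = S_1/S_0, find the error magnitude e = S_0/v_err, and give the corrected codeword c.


S = (6, 10, 2), error at position 3, error magnitude e = 2, c = [2, 5, 9, 8, 7].

Step 1: column multipliers v_i = (∏_{j≠i}(α_i − α_j))^{−1} mod 11.
  i = 1 (α = 10): (10−8)(10−9)(10−6)(10−3) = 2·1·4·7 = 56 ≡ 1, so v_1 = 1^{−1} = 1 (mod 11).
  i = 2 (α = 8): (8−10)(8−9)(8−6)(8−3) = (−2)·(−1)·2·5 = 20 ≡ 9, so v_2 = 9^{−1} = 5 (mod 11).
  i = 3 (α = 9): (9−10)(9−8)(9−6)(9−3) = (−1)·1·3·6 = −18 ≡ 4, so v_3 = 4^{−1} = 3 (mod 11).
  i = 4 (α = 6): (6−10)(6−8)(6−9)(6−3) = (−4)·(−2)·(−3)·3 = −72 ≡ 5, so v_4 = 5^{−1} = 9 (mod 11).
  i = 5 (α = 3): (3−10)(3−8)(3−9)(3−6) = (−7)·(−5)·(−6)·(−3) = 630 ≡ 3, so v_5 = 3^{−1} = 4 (mod 11).
  v = [1, 5, 3, 9, 4].
Step 2: syndromes of r = [2, 5, 0, 8, 7] (all sums mod 11).
  S_0 = Σ v_i r_i = 1·2 + 5·5 + 3·0 + 9·8 + 4·7 = 127 ≡ 6.
  S_1 = Σ v_i α_i r_i = 1·10·2 + 5·8·5 + 3·9·0 + 9·6·8 + 4·3·7 = 736 ≡ 10.
  α_i^2 mod 11 = [1, 9, 4, 3, 9].
  S_2 = Σ v_i α_i^2 r_i = 1·1·2 + 5·9·5 + 3·4·0 + 9·3·8 + 4·9·7 = 695 ≡ 2.
  S = (6, 10, 2) ≠ 0, so r is not a codeword (an error is present).
Step 3: locate the error. For a single error e at position i, S_ℓ = v_i·e·α_i^ℓ, so α_err = S_1/S_0.
  S_0^{−1} = 6^{−1} = 2 (mod 11), so α_err = 10·2 = 20 ≡ 9 = α_3. Error position i = 3.
  Consistency check: S_2/S_1 = 2·10 = 20 ≡ 9 = α_err ✓ (single-error assumption holds).
Step 4: error magnitude e = S_0/v_3 = S_0·∏_{j≠3}(α_3 − α_j) = 6·4 = 24 ≡ 2 (mod 11).
Step 5: correct position 3: c_3 = r_3 − e = 0 − 2 ≡ 9 (mod 11). Hence c = [2, 5, 9, 8, 7].
  Check: interpolating c through the α_i gives m(x) = 6 + 4·x (degree < 2) with m(α_i) = c_i for every i, so c is indeed a codeword.


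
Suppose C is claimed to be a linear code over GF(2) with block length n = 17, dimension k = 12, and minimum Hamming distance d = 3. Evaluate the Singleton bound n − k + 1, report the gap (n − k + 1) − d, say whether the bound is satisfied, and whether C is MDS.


Singleton RHS = n − k + 1 = 6, slack = 3, bound satisfied, not MDS.

Singleton bound: d ≤ n − k + 1.
Here n = 17, k = 12, so n − k + 1 = 6.
Given d = 3, check d ≤ 6: YES.
Slack = (n − k + 1) − d = 3.
The code is NOT MDS (slack = 3 > 0).
Description: the claimed parameters are [17, 12, 3]_2; such a code would be non-MDS.


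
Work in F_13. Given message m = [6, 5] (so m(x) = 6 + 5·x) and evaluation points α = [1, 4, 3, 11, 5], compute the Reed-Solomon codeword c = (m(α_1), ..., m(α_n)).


c = [11, 0, 8, 9, 5]

Message polynomial: m(x) = 6 + 5·x (mod 13).
For each evaluation point α_i, compute m(α_i) mod 13:
  α_1 = 1: Horner steps 5 → 11, so m(1) = 11.
  α_2 = 4: Horner steps 5 → 0, so m(4) = 0.
  α_3 = 3: Horner steps 5 → 8, so m(3) = 8.
  α_4 = 11: Horner steps 5 → 9, so m(11) = 9.
  α_5 = 5: Horner steps 5 → 5, so m(5) = 5.
Codeword c = [11, 0, 8, 9, 5] ∈ F_13^5.


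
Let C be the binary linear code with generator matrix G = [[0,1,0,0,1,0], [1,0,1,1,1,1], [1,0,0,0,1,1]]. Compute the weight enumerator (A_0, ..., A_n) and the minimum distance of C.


Weight distribution: A_0 = 1, A_2 = 2, A_3 = 2, A_4 = 1, A_5 = 2. Minimum distance d = 2.

Enumerate all 2^3 = 8 messages m ∈ F_2^3.
For each, compute codeword c = mG in F_2^6, then tally its weight.
  m = 000 → c = 000000, weight = 0.
  m = 100 → c = 010010, weight = 2.
  m = 010 → c = 101111, weight = 5.
  m = 110 → c = 111101, weight = 5.
  m = 001 → c = 100011, weight = 3.
  m = 101 → c = 110001, weight = 3.
  m = 011 → c = 001100, weight = 2.
  m = 111 → c = 011110, weight = 4.
Tally weights:
  weight 0: 1 codewords.
  weight 2: 2 codewords.
  weight 3: 2 codewords.
  weight 4: 1 codewords.
  weight 5: 2 codewords.
Minimum distance d = smallest w > 0 with A_w > 0 = 2.
Sanity: Σ A_w = 8 = 2^3 = 8 ✓.


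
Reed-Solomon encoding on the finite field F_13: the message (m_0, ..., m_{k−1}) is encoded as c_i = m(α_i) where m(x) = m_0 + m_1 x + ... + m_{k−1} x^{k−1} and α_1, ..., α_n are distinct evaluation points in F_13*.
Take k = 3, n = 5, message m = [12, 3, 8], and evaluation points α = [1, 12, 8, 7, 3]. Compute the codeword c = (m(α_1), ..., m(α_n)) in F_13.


c = [10, 4, 2, 9, 2]

Message polynomial: m(x) = 12 + 3·x + 8·x^2 (mod 13).
For each evaluation point α_i, compute m(α_i) mod 13:
  α_1 = 1: Horner steps 8 → 11 → 10, so m(1) = 10.
  α_2 = 12: Horner steps 8 → 8 → 4, so m(12) = 4.
  α_3 = 8: Horner steps 8 → 2 → 2, so m(8) = 2.
  α_4 = 7: Horner steps 8 → 7 → 9, so m(7) = 9.
  α_5 = 3: Horner steps 8 → 1 → 2, so m(3) = 2.
Codeword c = [10, 4, 2, 9, 2] ∈ F_13^5.


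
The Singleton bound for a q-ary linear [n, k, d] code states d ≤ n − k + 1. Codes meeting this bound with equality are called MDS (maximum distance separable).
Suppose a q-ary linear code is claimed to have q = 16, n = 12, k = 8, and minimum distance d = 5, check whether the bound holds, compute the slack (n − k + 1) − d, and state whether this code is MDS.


Singleton RHS = n − k + 1 = 5, slack = 0, bound satisfied, MDS.

Singleton bound: d ≤ n − k + 1.
Here n = 12, k = 8, so n − k + 1 = 5.
Given d = 5, check d ≤ 5: YES.
Slack = (n − k + 1) − d = 0.
The code is MDS (slack = 0).
Description: the claimed parameters are [12, 8, 5]_16; such a code would be MDS (meets Singleton bound).


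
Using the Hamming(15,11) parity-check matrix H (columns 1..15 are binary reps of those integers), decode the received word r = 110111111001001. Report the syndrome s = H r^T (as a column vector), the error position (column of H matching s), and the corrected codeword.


s = (0, 0, 0, 1)^T, error position = 1, corrected codeword c = 010111111001001

Compute s = H r^T mod 2 one row at a time:
  s_1 = 1 + 1 + 0 + 0 + 1 + 0 + 0 + 1 = 4 ≡ 0 (mod 2).
  s_2 = 1 + 1 + 1 + 1 + 1 + 0 + 0 + 1 = 6 ≡ 0 (mod 2).
  s_3 = 1 + 0 + 1 + 1 + 0 + 0 + 0 + 1 = 4 ≡ 0 (mod 2).
  s_4 = 1 + 0 + 1 + 1 + 1 + 0 + 0 + 1 = 5 ≡ 1 (mod 2).
s = (0, 0, 0, 1)^T — this equals column 1 of H (binary 0001), so error is at position 1.
Correct: flip bit 1 of r = 110111111001001 to get c = 010111111001001.


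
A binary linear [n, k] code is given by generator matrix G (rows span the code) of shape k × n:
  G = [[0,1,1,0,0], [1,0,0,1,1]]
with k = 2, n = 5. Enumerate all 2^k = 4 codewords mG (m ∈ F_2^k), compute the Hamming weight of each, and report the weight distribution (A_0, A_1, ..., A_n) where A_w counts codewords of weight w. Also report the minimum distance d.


Weight distribution: A_0 = 1, A_2 = 1, A_3 = 1, A_5 = 1. Minimum distance d = 2.

Enumerate all 2^2 = 4 messages m ∈ F_2^2.
For each, compute codeword c = mG in F_2^5, then tally its weight.
  m = 00 → c = 00000, weight = 0.
  m = 10 → c = 01100, weight = 2.
  m = 01 → c = 10011, weight = 3.
  m = 11 → c = 11111, weight = 5.
Tally weights:
  weight 0: 1 codewords.
  weight 2: 1 codewords.
  weight 3: 1 codewords.
  weight 5: 1 codewords.
Minimum distance d = smallest w > 0 with A_w > 0 = 2.
Sanity: Σ A_w = 4 = 2^2 = 4 ✓.


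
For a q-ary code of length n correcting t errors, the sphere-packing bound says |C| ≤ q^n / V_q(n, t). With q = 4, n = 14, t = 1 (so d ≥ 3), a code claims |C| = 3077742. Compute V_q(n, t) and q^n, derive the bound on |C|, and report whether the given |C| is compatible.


V_q(n, t) = 43, q^n = 268435456, Hamming bound = 6242685, |C| = 3077742 ≤ bound (satisfied).

Step 1: Compute V_q(n, t) = Σ_{j=0}^1 C(n, j) (q−1)^j.
  j = 0: C(14,0)·(3)^0 = 1·1 = 1.
  j = 1: C(14,1)·(3)^1 = 14·3 = 42.
  V_q(n, t) = 1 + 42 = 43.
Step 2: q^n = 4^14 = 268435456.
Step 3: Hamming bound ⌊q^n / V_q(n,t)⌋ = ⌊268435456/43⌋ = 6242685.
Step 4: Compare |C| = 3077742 to 6242685: satisfied.
The claimed |C| lies below the Hamming bound.


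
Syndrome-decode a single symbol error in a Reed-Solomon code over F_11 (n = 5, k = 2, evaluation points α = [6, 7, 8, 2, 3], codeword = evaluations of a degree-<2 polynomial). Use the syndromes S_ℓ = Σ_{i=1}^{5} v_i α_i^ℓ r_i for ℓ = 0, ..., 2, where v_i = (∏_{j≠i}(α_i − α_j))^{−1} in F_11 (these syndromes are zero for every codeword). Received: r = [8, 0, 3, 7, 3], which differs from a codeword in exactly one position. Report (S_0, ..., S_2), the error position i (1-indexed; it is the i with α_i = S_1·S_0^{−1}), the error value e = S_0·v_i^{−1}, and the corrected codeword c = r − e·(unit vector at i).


S = (8, 2, 6), error at position 5, error magnitude e = 4, c = [8, 0, 3, 7, 10].

Step 1: column multipliers v_i = (∏_{j≠i}(α_i − α_j))^{−1} mod 11.
  i = 1 (α = 6): (6−7)(6−8)(6−2)(6−3) = (−1)·(−2)·4·3 = 24 ≡ 2, so v_1 = 2^{−1} = 6 (mod 11).
  i = 2 (α = 7): (7−6)(7−8)(7−2)(7−3) = 1·(−1)·5·4 = −20 ≡ 2, so v_2 = 2^{−1} = 6 (mod 11).
  i = 3 (α = 8): (8−6)(8−7)(8−2)(8−3) = 2·1·6·5 = 60 ≡ 5, so v_3 = 5^{−1} = 9 (mod 11).
  i = 4 (α = 2): (2−6)(2−7)(2−8)(2−3) = (−4)·(−5)·(−6)·(−1) = 120 ≡ 10, so v_4 = 10^{−1} = 10 (mod 11).
  i = 5 (α = 3): (3−6)(3−7)(3−8)(3−2) = (−3)·(−4)·(−5)·1 = −60 ≡ 6, so v_5 = 6^{−1} = 2 (mod 11).
  v = [6, 6, 9, 10, 2].
Step 2: syndromes of r = [8, 0, 3, 7, 3] (all sums mod 11).
  S_0 = Σ v_i r_i = 6·8 + 6·0 + 9·3 + 10·7 + 2·3 = 151 ≡ 8.
  S_1 = Σ v_i α_i r_i = 6·6·8 + 6·7·0 + 9·8·3 + 10·2·7 + 2·3·3 = 662 ≡ 2.
  α_i^2 mod 11 = [3, 5, 9, 4, 9].
  S_2 = Σ v_i α_i^2 r_i = 6·3·8 + 6·5·0 + 9·9·3 + 10·4·7 + 2·9·3 = 721 ≡ 6.
  S = (8, 2, 6) ≠ 0, so r is not a codeword (an error is present).
Step 3: locate the error. For a single error e at position i, S_ℓ = v_i·e·α_i^ℓ, so α_err = S_1/S_0.
  S_0^{−1} = 8^{−1} = 7 (mod 11), so α_err = 2·7 = 14 ≡ 3 = α_5. Error position i = 5.
  Consistency check: S_2/S_1 = 6·6 = 36 ≡ 3 = α_err ✓ (single-error assumption holds).
Step 4: error magnitude e = S_0/v_5 = S_0·∏_{j≠5}(α_5 − α_j) = 8·6 = 48 ≡ 4 (mod 11).
Step 5: correct position 5: c_5 = r_5 − e = 3 − 4 ≡ 10 (mod 11). Hence c = [8, 0, 3, 7, 10].
  Check: interpolating c through the α_i gives m(x) = 1 + 3·x (degree < 2) with m(α_i) = c_i for every i, so c is indeed a codeword.


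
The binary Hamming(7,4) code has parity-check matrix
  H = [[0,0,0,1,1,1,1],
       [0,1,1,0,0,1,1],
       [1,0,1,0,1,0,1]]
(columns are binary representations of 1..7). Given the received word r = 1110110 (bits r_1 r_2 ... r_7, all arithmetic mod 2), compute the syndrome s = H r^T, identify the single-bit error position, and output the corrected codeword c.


s = (0, 1, 1)^T, error position = 3, corrected codeword c = 1100110

Compute s = H r^T mod 2 one row at a time:
  s_1 = 0 + 1 + 1 + 0 = 2 ≡ 0 (mod 2).
  s_2 = 1 + 1 + 1 + 0 = 3 ≡ 1 (mod 2).
  s_3 = 1 + 1 + 1 + 0 = 3 ≡ 1 (mod 2).
s = (0, 1, 1)^T — this equals column 3 of H (binary 011), so error is at position 3.
Correct: flip bit 3 of r = 1110110 to get c = 1100110.


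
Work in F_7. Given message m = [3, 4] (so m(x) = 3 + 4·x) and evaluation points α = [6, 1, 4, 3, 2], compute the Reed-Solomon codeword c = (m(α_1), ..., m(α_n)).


c = [6, 0, 5, 1, 4]

Message polynomial: m(x) = 3 + 4·x (mod 7).
For each evaluation point α_i, compute m(α_i) mod 7:
  α_1 = 6: Horner steps 4 → 6, so m(6) = 6.
  α_2 = 1: Horner steps 4 → 0, so m(1) = 0.
  α_3 = 4: Horner steps 4 → 5, so m(4) = 5.
  α_4 = 3: Horner steps 4 → 1, so m(3) = 1.
  α_5 = 2: Horner steps 4 → 4, so m(2) = 4.
Codeword c = [6, 0, 5, 1, 4] ∈ F_7^5.


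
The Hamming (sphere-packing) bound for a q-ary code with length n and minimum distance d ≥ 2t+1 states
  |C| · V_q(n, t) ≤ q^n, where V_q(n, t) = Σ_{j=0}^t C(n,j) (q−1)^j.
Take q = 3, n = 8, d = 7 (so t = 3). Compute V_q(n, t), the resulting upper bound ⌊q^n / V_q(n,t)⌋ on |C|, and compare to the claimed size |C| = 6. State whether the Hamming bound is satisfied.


V_q(n, t) = 577, q^n = 6561, Hamming bound = 11, |C| = 6 ≤ bound (satisfied).

Step 1: Compute V_q(n, t) = Σ_{j=0}^3 C(n, j) (q−1)^j.
  j = 0: C(8,0)·(2)^0 = 1·1 = 1.
  j = 1: C(8,1)·(2)^1 = 8·2 = 16.
  j = 2: C(8,2)·(2)^2 = 28·4 = 112.
  j = 3: C(8,3)·(2)^3 = 56·8 = 448.
  V_q(n, t) = 1 + 16 + 112 + 448 = 577.
Step 2: q^n = 3^8 = 6561.
Step 3: Hamming bound ⌊q^n / V_q(n,t)⌋ = ⌊6561/577⌋ = 11.
Step 4: Compare |C| = 6 to 11: satisfied.
The claimed |C| lies below the Hamming bound.


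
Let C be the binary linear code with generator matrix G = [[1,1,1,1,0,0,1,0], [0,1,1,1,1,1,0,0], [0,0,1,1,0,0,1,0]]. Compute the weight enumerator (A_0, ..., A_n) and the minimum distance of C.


Weight distribution: A_0 = 1, A_2 = 1, A_3 = 1, A_4 = 2, A_5 = 3. Minimum distance d = 2.

Enumerate all 2^3 = 8 messages m ∈ F_2^3.
For each, compute codeword c = mG in F_2^8, then tally its weight.
  m = 000 → c = 00000000, weight = 0.
  m = 100 → c = 11110010, weight = 5.
  m = 010 → c = 01111100, weight = 5.
  m = 110 → c = 10001110, weight = 4.
  m = 001 → c = 00110010, weight = 3.
  m = 101 → c = 11000000, weight = 2.
  m = 011 → c = 01001110, weight = 4.
  m = 111 → c = 10111100, weight = 5.
Tally weights:
  weight 0: 1 codewords.
  weight 2: 1 codewords.
  weight 3: 1 codewords.
  weight 4: 2 codewords.
  weight 5: 3 codewords.
Minimum distance d = smallest w > 0 with A_w > 0 = 2.
Sanity: Σ A_w = 8 = 2^3 = 8 ✓.


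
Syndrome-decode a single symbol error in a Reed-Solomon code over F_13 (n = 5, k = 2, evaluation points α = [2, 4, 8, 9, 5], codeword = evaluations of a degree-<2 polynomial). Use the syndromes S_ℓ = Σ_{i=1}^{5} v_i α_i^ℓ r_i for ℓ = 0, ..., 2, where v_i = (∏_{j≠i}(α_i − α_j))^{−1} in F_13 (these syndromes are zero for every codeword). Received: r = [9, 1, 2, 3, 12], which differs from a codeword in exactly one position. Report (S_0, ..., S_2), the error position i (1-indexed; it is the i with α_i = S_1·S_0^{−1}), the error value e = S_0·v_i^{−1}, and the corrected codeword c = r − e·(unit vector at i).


S = (10, 1, 4), error at position 2, error magnitude e = 3, c = [9, 11, 2, 3, 12].

Step 1: column multipliers v_i = (∏_{j≠i}(α_i − α_j))^{−1} mod 13.
  i = 1 (α = 2): (2−4)(2−8)(2−9)(2−5) = (−2)·(−6)·(−7)·(−3) = 252 ≡ 5, so v_1 = 5^{−1} = 8 (mod 13).
  i = 2 (α = 4): (4−2)(4−8)(4−9)(4−5) = 2·(−4)·(−5)·(−1) = −40 ≡ 12, so v_2 = 12^{−1} = 12 (mod 13).
  i = 3 (α = 8): (8−2)(8−4)(8−9)(8−5) = 6·4·(−1)·3 = −72 ≡ 6, so v_3 = 6^{−1} = 11 (mod 13).
  i = 4 (α = 9): (9−2)(9−4)(9−8)(9−5) = 7·5·1·4 = 140 ≡ 10, so v_4 = 10^{−1} = 4 (mod 13).
  i = 5 (α = 5): (5−2)(5−4)(5−8)(5−9) = 3·1·(−3)·(−4) = 36 ≡ 10, so v_5 = 10^{−1} = 4 (mod 13).
  v = [8, 12, 11, 4, 4].
Step 2: syndromes of r = [9, 1, 2, 3, 12] (all sums mod 13).
  S_0 = Σ v_i r_i = 8·9 + 12·1 + 11·2 + 4·3 + 4·12 = 166 ≡ 10.
  S_1 = Σ v_i α_i r_i = 8·2·9 + 12·4·1 + 11·8·2 + 4·9·3 + 4·5·12 = 716 ≡ 1.
  α_i^2 mod 13 = [4, 3, 12, 3, 12].
  S_2 = Σ v_i α_i^2 r_i = 8·4·9 + 12·3·1 + 11·12·2 + 4·3·3 + 4·12·12 = 1200 ≡ 4.
  S = (10, 1, 4) ≠ 0, so r is not a codeword (an error is present).
Step 3: locate the error. For a single error e at position i, S_ℓ = v_i·e·α_i^ℓ, so α_err = S_1/S_0.
  S_0^{−1} = 10^{−1} = 4 (mod 13), so α_err = 1·4 = 4 ≡ 4 = α_2. Error position i = 2.
  Consistency check: S_2/S_1 = 4·1 = 4 ≡ 4 = α_err ✓ (single-error assumption holds).
Step 4: error magnitude e = S_0/v_2 = S_0·∏_{j≠2}(α_2 − α_j) = 10·12 = 120 ≡ 3 (mod 13).
Step 5: correct position 2: c_2 = r_2 − e = 1 − 3 ≡ 11 (mod 13). Hence c = [9, 11, 2, 3, 12].
  Check: interpolating c through the α_i gives m(x) = 7 + 1·x (degree < 2) with m(α_i) = c_i for every i, so c is indeed a codeword.


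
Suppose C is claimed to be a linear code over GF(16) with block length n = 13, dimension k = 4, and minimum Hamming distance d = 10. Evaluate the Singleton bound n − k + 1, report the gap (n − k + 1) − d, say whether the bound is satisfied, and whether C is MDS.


Singleton RHS = n − k + 1 = 10, slack = 0, bound satisfied, MDS.

Singleton bound: d ≤ n − k + 1.
Here n = 13, k = 4, so n − k + 1 = 10.
Given d = 10, check d ≤ 10: YES.
Slack = (n − k + 1) − d = 0.
The code is MDS (slack = 0).
Description: the claimed parameters are [13, 4, 10]_16; such a code would be MDS (meets Singleton bound).


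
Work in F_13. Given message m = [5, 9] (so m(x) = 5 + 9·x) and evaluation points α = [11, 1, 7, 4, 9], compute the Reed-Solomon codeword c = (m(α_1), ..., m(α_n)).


c = [0, 1, 3, 2, 8]

Message polynomial: m(x) = 5 + 9·x (mod 13).
For each evaluation point α_i, compute m(α_i) mod 13:
  α_1 = 11: Horner steps 9 → 0, so m(11) = 0.
  α_2 = 1: Horner steps 9 → 1, so m(1) = 1.
  α_3 = 7: Horner steps 9 → 3, so m(7) = 3.
  α_4 = 4: Horner steps 9 → 2, so m(4) = 2.
  α_5 = 9: Horner steps 9 → 8, so m(9) = 8.
Codeword c = [0, 1, 3, 2, 8] ∈ F_13^5.


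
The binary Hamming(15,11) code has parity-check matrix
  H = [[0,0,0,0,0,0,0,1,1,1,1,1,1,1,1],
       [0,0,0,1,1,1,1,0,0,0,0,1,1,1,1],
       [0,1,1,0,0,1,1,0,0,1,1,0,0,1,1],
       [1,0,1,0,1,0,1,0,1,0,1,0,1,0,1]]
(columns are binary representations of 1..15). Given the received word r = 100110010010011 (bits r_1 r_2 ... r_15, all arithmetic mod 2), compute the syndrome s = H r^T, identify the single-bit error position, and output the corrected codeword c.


s = (0, 0, 1, 0)^T, error position = 2, corrected codeword c = 110110010010011

Compute s = H r^T mod 2 one row at a time:
  s_1 = 1 + 0 + 0 + 1 + 0 + 0 + 1 + 1 = 4 ≡ 0 (mod 2).
  s_2 = 1 + 1 + 0 + 0 + 0 + 0 + 1 + 1 = 4 ≡ 0 (mod 2).
  s_3 = 0 + 0 + 0 + 0 + 0 + 1 + 1 + 1 = 3 ≡ 1 (mod 2).
  s_4 = 1 + 0 + 1 + 0 + 0 + 1 + 0 + 1 = 4 ≡ 0 (mod 2).
s = (0, 0, 1, 0)^T — this equals column 2 of H (binary 0010), so error is at position 2.
Correct: flip bit 2 of r = 100110010010011 to get c = 110110010010011.


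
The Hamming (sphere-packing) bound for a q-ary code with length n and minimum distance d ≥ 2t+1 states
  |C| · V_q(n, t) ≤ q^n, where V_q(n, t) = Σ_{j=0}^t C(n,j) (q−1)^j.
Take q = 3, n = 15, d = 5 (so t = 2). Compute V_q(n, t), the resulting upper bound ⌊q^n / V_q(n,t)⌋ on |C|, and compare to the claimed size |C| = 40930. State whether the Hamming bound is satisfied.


V_q(n, t) = 451, q^n = 14348907, Hamming bound = 31815, |C| = 40930 > bound (violated).

Step 1: Compute V_q(n, t) = Σ_{j=0}^2 C(n, j) (q−1)^j.
  j = 0: C(15,0)·(2)^0 = 1·1 = 1.
  j = 1: C(15,1)·(2)^1 = 15·2 = 30.
  j = 2: C(15,2)·(2)^2 = 105·4 = 420.
  V_q(n, t) = 1 + 30 + 420 = 451.
Step 2: q^n = 3^15 = 14348907.
Step 3: Hamming bound ⌊q^n / V_q(n,t)⌋ = ⌊14348907/451⌋ = 31815.
Step 4: Compare |C| = 40930 to 31815: violated.
The claimed |C| lies above the Hamming bound, so no 3-ary code of length 15 with d ≥ 5 can have 40930 codewords.


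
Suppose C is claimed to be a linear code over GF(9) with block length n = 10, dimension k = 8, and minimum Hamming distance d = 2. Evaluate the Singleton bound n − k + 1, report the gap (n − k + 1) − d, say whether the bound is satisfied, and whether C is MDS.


Singleton RHS = n − k + 1 = 3, slack = 1, bound satisfied, not MDS.

Singleton bound: d ≤ n − k + 1.
Here n = 10, k = 8, so n − k + 1 = 3.
Given d = 2, check d ≤ 3: YES.
Slack = (n − k + 1) − d = 1.
The code is NOT MDS (slack = 1 > 0).
Description: the claimed parameters are [10, 8, 2]_9; such a code would be non-MDS.


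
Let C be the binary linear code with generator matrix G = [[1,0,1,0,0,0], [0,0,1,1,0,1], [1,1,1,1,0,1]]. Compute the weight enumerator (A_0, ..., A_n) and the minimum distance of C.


Weight distribution: A_0 = 1, A_2 = 3, A_3 = 3, A_5 = 1. Minimum distance d = 2.

Enumerate all 2^3 = 8 messages m ∈ F_2^3.
For each, compute codeword c = mG in F_2^6, then tally its weight.
  m = 000 → c = 000000, weight = 0.
  m = 100 → c = 101000, weight = 2.
  m = 010 → c = 001101, weight = 3.
  m = 110 → c = 100101, weight = 3.
  m = 001 → c = 111101, weight = 5.
  m = 101 → c = 010101, weight = 3.
  m = 011 → c = 110000, weight = 2.
  m = 111 → c = 011000, weight = 2.
Tally weights:
  weight 0: 1 codewords.
  weight 2: 3 codewords.
  weight 3: 3 codewords.
  weight 5: 1 codewords.
Minimum distance d = smallest w > 0 with A_w > 0 = 2.
Sanity: Σ A_w = 8 = 2^3 = 8 ✓.


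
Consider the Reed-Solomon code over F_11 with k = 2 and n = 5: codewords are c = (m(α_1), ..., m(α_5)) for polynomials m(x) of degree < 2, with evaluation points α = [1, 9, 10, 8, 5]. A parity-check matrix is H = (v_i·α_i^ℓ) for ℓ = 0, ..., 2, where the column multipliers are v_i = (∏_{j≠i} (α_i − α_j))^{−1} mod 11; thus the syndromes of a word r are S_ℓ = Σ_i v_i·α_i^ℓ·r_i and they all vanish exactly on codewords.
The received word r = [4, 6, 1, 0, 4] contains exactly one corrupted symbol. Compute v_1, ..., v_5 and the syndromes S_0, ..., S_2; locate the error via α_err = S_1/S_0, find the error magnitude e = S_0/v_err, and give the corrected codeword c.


S = (8, 8, 8), error at position 1, error magnitude e = 2, c = [2, 6, 1, 0, 4].

Step 1: column multipliers v_i = (∏_{j≠i}(α_i − α_j))^{−1} mod 11.
  i = 1 (α = 1): (1−9)(1−10)(1−8)(1−5) = (−8)·(−9)·(−7)·(−4) = 2016 ≡ 3, so v_1 = 3^{−1} = 4 (mod 11).
  i = 2 (α = 9): (9−1)(9−10)(9−8)(9−5) = 8·(−1)·1·4 = −32 ≡ 1, so v_2 = 1^{−1} = 1 (mod 11).
  i = 3 (α = 10): (10−1)(10−9)(10−8)(10−5) = 9·1·2·5 = 90 ≡ 2, so v_3 = 2^{−1} = 6 (mod 11).
  i = 4 (α = 8): (8−1)(8−9)(8−10)(8−5) = 7·(−1)·(−2)·3 = 42 ≡ 9, so v_4 = 9^{−1} = 5 (mod 11).
  i = 5 (α = 5): (5−1)(5−9)(5−10)(5−8) = 4·(−4)·(−5)·(−3) = −240 ≡ 2, so v_5 = 2^{−1} = 6 (mod 11).
  v = [4, 1, 6, 5, 6].
Step 2: syndromes of r = [4, 6, 1, 0, 4] (all sums mod 11).
  S_0 = Σ v_i r_i = 4·4 + 1·6 + 6·1 + 5·0 + 6·4 = 52 ≡ 8.
  S_1 = Σ v_i α_i r_i = 4·1·4 + 1·9·6 + 6·10·1 + 5·8·0 + 6·5·4 = 250 ≡ 8.
  α_i^2 mod 11 = [1, 4, 1, 9, 3].
  S_2 = Σ v_i α_i^2 r_i = 4·1·4 + 1·4·6 + 6·1·1 + 5·9·0 + 6·3·4 = 118 ≡ 8.
  S = (8, 8, 8) ≠ 0, so r is not a codeword (an error is present).
Step 3: locate the error. For a single error e at position i, S_ℓ = v_i·e·α_i^ℓ, so α_err = S_1/S_0.
  S_0^{−1} = 8^{−1} = 7 (mod 11), so α_err = 8·7 = 56 ≡ 1 = α_1. Error position i = 1.
  Consistency check: S_2/S_1 = 8·7 = 56 ≡ 1 = α_err ✓ (single-error assumption holds).
Step 4: error magnitude e = S_0/v_1 = S_0·∏_{j≠1}(α_1 − α_j) = 8·3 = 24 ≡ 2 (mod 11).
Step 5: correct position 1: c_1 = r_1 − e = 4 − 2 ≡ 2 (mod 11). Hence c = [2, 6, 1, 0, 4].
  Check: interpolating c through the α_i gives m(x) = 7 + 6·x (degree < 2) with m(α_i) = c_i for every i, so c is indeed a codeword.


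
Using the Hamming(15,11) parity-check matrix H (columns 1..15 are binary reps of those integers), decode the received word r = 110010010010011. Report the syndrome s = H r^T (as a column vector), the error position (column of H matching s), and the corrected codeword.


s = (0, 1, 0, 0)^T, error position = 4, corrected codeword c = 110110010010011

Compute s = H r^T mod 2 one row at a time:
  s_1 = 1 + 0 + 0 + 1 + 0 + 0 + 1 + 1 = 4 ≡ 0 (mod 2).
  s_2 = 0 + 1 + 0 + 0 + 0 + 0 + 1 + 1 = 3 ≡ 1 (mod 2).
  s_3 = 1 + 0 + 0 + 0 + 0 + 1 + 1 + 1 = 4 ≡ 0 (mod 2).
  s_4 = 1 + 0 + 1 + 0 + 0 + 1 + 0 + 1 = 4 ≡ 0 (mod 2).
s = (0, 1, 0, 0)^T — this equals column 4 of H (binary 0100), so error is at position 4.
Correct: flip bit 4 of r = 110010010010011 to get c = 110110010010011.


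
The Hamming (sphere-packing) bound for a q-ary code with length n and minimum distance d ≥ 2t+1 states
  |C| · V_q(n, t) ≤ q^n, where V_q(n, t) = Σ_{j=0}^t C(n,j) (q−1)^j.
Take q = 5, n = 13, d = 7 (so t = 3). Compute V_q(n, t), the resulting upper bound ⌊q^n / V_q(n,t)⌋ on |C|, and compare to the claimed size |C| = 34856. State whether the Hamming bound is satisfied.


V_q(n, t) = 19605, q^n = 1220703125, Hamming bound = 62264, |C| = 34856 ≤ bound (satisfied).

Step 1: Compute V_q(n, t) = Σ_{j=0}^3 C(n, j) (q−1)^j.
  j = 0: C(13,0)·(4)^0 = 1·1 = 1.
  j = 1: C(13,1)·(4)^1 = 13·4 = 52.
  j = 2: C(13,2)·(4)^2 = 78·16 = 1248.
  j = 3: C(13,3)·(4)^3 = 286·64 = 18304.
  V_q(n, t) = 1 + 52 + 1248 + 18304 = 19605.
Step 2: q^n = 5^13 = 1220703125.
Step 3: Hamming bound ⌊q^n / V_q(n,t)⌋ = ⌊1220703125/19605⌋ = 62264.
Step 4: Compare |C| = 34856 to 62264: satisfied.
The claimed |C| lies below the Hamming bound.


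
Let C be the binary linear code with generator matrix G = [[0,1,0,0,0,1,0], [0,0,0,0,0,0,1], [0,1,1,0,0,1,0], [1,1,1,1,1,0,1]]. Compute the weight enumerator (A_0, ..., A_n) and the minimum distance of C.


Weight distribution: A_0 = 1, A_1 = 2, A_2 = 2, A_3 = 2, A_4 = 3, A_5 = 4, A_6 = 2. Minimum distance d = 1.

Enumerate all 2^4 = 16 messages m ∈ F_2^4.
For each, compute codeword c = mG in F_2^7, then tally its weight.
  m = 0000 → c = 0000000, weight = 0.
  m = 1000 → c = 0100010, weight = 2.
  m = 0100 → c = 0000001, weight = 1.
  m = 1100 → c = 0100011, weight = 3.
  m = 0010 → c = 0110010, weight = 3.
  m = 1010 → c = 0010000, weight = 1.
  m = 0110 → c = 0110011, weight = 4.
  m = 1110 → c = 0010001, weight = 2.
  m = 0001 → c = 1111101, weight = 6.
  m = 1001 → c = 1011111, weight = 6.
  m = 0101 → c = 1111100, weight = 5.
  m = 1101 → c = 1011110, weight = 5.
  m = 0011 → c = 1001111, weight = 5.
  m = 1011 → c = 1101101, weight = 5.
  m = 0111 → c = 1001110, weight = 4.
  m = 1111 → c = 1101100, weight = 4.
Tally weights:
  weight 0: 1 codewords.
  weight 1: 2 codewords.
  weight 2: 2 codewords.
  weight 3: 2 codewords.
  weight 4: 3 codewords.
  weight 5: 4 codewords.
  weight 6: 2 codewords.
Minimum distance d = smallest w > 0 with A_w > 0 = 1.
Sanity: Σ A_w = 16 = 2^4 = 16 ✓.


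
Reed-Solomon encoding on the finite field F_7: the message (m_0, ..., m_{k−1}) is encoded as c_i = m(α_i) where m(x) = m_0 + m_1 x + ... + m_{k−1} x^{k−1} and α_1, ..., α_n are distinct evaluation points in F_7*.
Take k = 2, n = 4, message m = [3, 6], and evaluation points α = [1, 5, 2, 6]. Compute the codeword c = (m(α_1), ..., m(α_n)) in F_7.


c = [2, 5, 1, 4]

Message polynomial: m(x) = 3 + 6·x (mod 7).
For each evaluation point α_i, compute m(α_i) mod 7:
  α_1 = 1: Horner steps 6 → 2, so m(1) = 2.
  α_2 = 5: Horner steps 6 → 5, so m(5) = 5.
  α_3 = 2: Horner steps 6 → 1, so m(2) = 1.
  α_4 = 6: Horner steps 6 → 4, so m(6) = 4.
Codeword c = [2, 5, 1, 4] ∈ F_7^4.


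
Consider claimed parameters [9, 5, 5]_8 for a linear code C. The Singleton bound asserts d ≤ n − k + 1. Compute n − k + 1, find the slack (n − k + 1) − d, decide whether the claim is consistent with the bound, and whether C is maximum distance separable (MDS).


Singleton RHS = n − k + 1 = 5, slack = 0, bound satisfied, MDS.

Singleton bound: d ≤ n − k + 1.
Here n = 9, k = 5, so n − k + 1 = 5.
Given d = 5, check d ≤ 5: YES.
Slack = (n − k + 1) − d = 0.
The code is MDS (slack = 0).
Description: the claimed parameters are [9, 5, 5]_8; such a code would be MDS (meets Singleton bound).


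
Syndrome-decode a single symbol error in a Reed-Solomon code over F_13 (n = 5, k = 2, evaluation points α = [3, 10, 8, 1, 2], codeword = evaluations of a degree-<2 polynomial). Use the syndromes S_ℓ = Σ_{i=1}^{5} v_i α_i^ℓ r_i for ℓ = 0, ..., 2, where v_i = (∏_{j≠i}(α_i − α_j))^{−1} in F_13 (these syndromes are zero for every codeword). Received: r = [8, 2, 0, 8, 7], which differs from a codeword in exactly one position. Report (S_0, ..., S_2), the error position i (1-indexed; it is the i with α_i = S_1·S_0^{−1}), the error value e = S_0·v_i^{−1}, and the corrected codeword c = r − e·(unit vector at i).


S = (6, 6, 6), error at position 4, error magnitude e = 2, c = [8, 2, 0, 6, 7].

Step 1: column multipliers v_i = (∏_{j≠i}(α_i − α_j))^{−1} mod 13.
  i = 1 (α = 3): (3−10)(3−8)(3−1)(3−2) = (−7)·(−5)·2·1 = 70 ≡ 5, so v_1 = 5^{−1} = 8 (mod 13).
  i = 2 (α = 10): (10−3)(10−8)(10−1)(10−2) = 7·2·9·8 = 1008 ≡ 7, so v_2 = 7^{−1} = 2 (mod 13).
  i = 3 (α = 8): (8−3)(8−10)(8−1)(8−2) = 5·(−2)·7·6 = −420 ≡ 9, so v_3 = 9^{−1} = 3 (mod 13).
  i = 4 (α = 1): (1−3)(1−10)(1−8)(1−2) = (−2)·(−9)·(−7)·(−1) = 126 ≡ 9, so v_4 = 9^{−1} = 3 (mod 13).
  i = 5 (α = 2): (2−3)(2−10)(2−8)(2−1) = (−1)·(−8)·(−6)·1 = −48 ≡ 4, so v_5 = 4^{−1} = 10 (mod 13).
  v = [8, 2, 3, 3, 10].
Step 2: syndromes of r = [8, 2, 0, 8, 7] (all sums mod 13).
  S_0 = Σ v_i r_i = 8·8 + 2·2 + 3·0 + 3·8 + 10·7 = 162 ≡ 6.
  S_1 = Σ v_i α_i r_i = 8·3·8 + 2·10·2 + 3·8·0 + 3·1·8 + 10·2·7 = 396 ≡ 6.
  α_i^2 mod 13 = [9, 9, 12, 1, 4].
  S_2 = Σ v_i α_i^2 r_i = 8·9·8 + 2·9·2 + 3·12·0 + 3·1·8 + 10·4·7 = 916 ≡ 6.
  S = (6, 6, 6) ≠ 0, so r is not a codeword (an error is present).
Step 3: locate the error. For a single error e at position i, S_ℓ = v_i·e·α_i^ℓ, so α_err = S_1/S_0.
  S_0^{−1} = 6^{−1} = 11 (mod 13), so α_err = 6·11 = 66 ≡ 1 = α_4. Error position i = 4.
  Consistency check: S_2/S_1 = 6·11 = 66 ≡ 1 = α_err ✓ (single-error assumption holds).
Step 4: error magnitude e = S_0/v_4 = S_0·∏_{j≠4}(α_4 − α_j) = 6·9 = 54 ≡ 2 (mod 13).
Step 5: correct position 4: c_4 = r_4 − e = 8 − 2 ≡ 6 (mod 13). Hence c = [8, 2, 0, 6, 7].
  Check: interpolating c through the α_i gives m(x) = 5 + 1·x (degree < 2) with m(α_i) = c_i for every i, so c is indeed a codeword.


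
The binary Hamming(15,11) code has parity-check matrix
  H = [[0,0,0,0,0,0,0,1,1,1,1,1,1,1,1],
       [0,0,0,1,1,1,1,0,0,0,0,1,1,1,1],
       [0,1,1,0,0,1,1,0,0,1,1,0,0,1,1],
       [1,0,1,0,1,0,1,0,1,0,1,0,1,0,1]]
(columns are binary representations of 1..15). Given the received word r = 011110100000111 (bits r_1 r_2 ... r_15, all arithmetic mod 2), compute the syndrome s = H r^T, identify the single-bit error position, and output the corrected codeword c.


s = (1, 0, 1, 1)^T, error position = 11, corrected codeword c = 011110100010111

Compute s = H r^T mod 2 one row at a time:
  s_1 = 0 + 0 + 0 + 0 + 0 + 1 + 1 + 1 = 3 ≡ 1 (mod 2).
  s_2 = 1 + 1 + 0 + 1 + 0 + 1 + 1 + 1 = 6 ≡ 0 (mod 2).
  s_3 = 1 + 1 + 0 + 1 + 0 + 0 + 1 + 1 = 5 ≡ 1 (mod 2).
  s_4 = 0 + 1 + 1 + 1 + 0 + 0 + 1 + 1 = 5 ≡ 1 (mod 2).
s = (1, 0, 1, 1)^T — this equals column 11 of H (binary 1011), so error is at position 11.
Correct: flip bit 11 of r = 011110100000111 to get c = 011110100010111.


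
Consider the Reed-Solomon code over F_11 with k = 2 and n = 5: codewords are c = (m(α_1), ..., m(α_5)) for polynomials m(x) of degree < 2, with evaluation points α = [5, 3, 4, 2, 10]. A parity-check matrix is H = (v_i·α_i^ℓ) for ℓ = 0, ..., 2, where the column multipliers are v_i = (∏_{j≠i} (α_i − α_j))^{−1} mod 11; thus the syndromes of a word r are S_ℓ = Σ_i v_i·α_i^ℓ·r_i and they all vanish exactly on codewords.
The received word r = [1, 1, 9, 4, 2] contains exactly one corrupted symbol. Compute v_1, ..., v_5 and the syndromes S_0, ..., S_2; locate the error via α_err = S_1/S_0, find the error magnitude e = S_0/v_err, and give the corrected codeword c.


S = (2, 10, 6), error at position 1, error magnitude e = 6, c = [6, 1, 9, 4, 2].

Step 1: column multipliers v_i = (∏_{j≠i}(α_i − α_j))^{−1} mod 11.
  i = 1 (α = 5): (5−3)(5−4)(5−2)(5−10) = 2·1·3·(−5) = −30 ≡ 3, so v_1 = 3^{−1} = 4 (mod 11).
  i = 2 (α = 3): (3−5)(3−4)(3−2)(3−10) = (−2)·(−1)·1·(−7) = −14 ≡ 8, so v_2 = 8^{−1} = 7 (mod 11).
  i = 3 (α = 4): (4−5)(4−3)(4−2)(4−10) = (−1)·1·2·(−6) = 12 ≡ 1, so v_3 = 1^{−1} = 1 (mod 11).
  i = 4 (α = 2): (2−5)(2−3)(2−4)(2−10) = (−3)·(−1)·(−2)·(−8) = 48 ≡ 4, so v_4 = 4^{−1} = 3 (mod 11).
  i = 5 (α = 10): (10−5)(10−3)(10−4)(10−2) = 5·7·6·8 = 1680 ≡ 8, so v_5 = 8^{−1} = 7 (mod 11).
  v = [4, 7, 1, 3, 7].
Step 2: syndromes of r = [1, 1, 9, 4, 2] (all sums mod 11).
  S_0 = Σ v_i r_i = 4·1 + 7·1 + 1·9 + 3·4 + 7·2 = 46 ≡ 2.
  S_1 = Σ v_i α_i r_i = 4·5·1 + 7·3·1 + 1·4·9 + 3·2·4 + 7·10·2 = 241 ≡ 10.
  α_i^2 mod 11 = [3, 9, 5, 4, 1].
  S_2 = Σ v_i α_i^2 r_i = 4·3·1 + 7·9·1 + 1·5·9 + 3·4·4 + 7·1·2 = 182 ≡ 6.
  S = (2, 10, 6) ≠ 0, so r is not a codeword (an error is present).
Step 3: locate the error. For a single error e at position i, S_ℓ = v_i·e·α_i^ℓ, so α_err = S_1/S_0.
  S_0^{−1} = 2^{−1} = 6 (mod 11), so α_err = 10·6 = 60 ≡ 5 = α_1. Error position i = 1.
  Consistency check: S_2/S_1 = 6·10 = 60 ≡ 5 = α_err ✓ (single-error assumption holds).
Step 4: error magnitude e = S_0/v_1 = S_0·∏_{j≠1}(α_1 − α_j) = 2·3 = 6 ≡ 6 (mod 11).
Step 5: correct position 1: c_1 = r_1 − e = 1 − 6 ≡ 6 (mod 11). Hence c = [6, 1, 9, 4, 2].
  Check: interpolating c through the α_i gives m(x) = 10 + 8·x (degree < 2) with m(α_i) = c_i for every i, so c is indeed a codeword.


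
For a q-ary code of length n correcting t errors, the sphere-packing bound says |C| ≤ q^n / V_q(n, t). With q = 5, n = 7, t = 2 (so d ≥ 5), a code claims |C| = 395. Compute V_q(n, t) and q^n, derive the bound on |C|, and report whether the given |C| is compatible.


V_q(n, t) = 365, q^n = 78125, Hamming bound = 214, |C| = 395 > bound (violated).

Step 1: Compute V_q(n, t) = Σ_{j=0}^2 C(n, j) (q−1)^j.
  j = 0: C(7,0)·(4)^0 = 1·1 = 1.
  j = 1: C(7,1)·(4)^1 = 7·4 = 28.
  j = 2: C(7,2)·(4)^2 = 21·16 = 336.
  V_q(n, t) = 1 + 28 + 336 = 365.
Step 2: q^n = 5^7 = 78125.
Step 3: Hamming bound ⌊q^n / V_q(n,t)⌋ = ⌊78125/365⌋ = 214.
Step 4: Compare |C| = 395 to 214: violated.
The claimed |C| lies above the Hamming bound, so no 5-ary code of length 7 with d ≥ 5 can have 395 codewords.


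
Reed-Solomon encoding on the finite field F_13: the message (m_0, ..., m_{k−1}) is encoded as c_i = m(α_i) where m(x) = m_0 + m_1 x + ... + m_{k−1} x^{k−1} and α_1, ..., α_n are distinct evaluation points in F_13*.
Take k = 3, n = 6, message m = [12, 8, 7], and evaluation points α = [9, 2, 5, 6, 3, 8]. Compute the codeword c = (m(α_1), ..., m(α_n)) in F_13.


c = [1, 4, 6, 0, 8, 4]

Message polynomial: m(x) = 12 + 8·x + 7·x^2 (mod 13).
For each evaluation point α_i, compute m(α_i) mod 13:
  α_1 = 9: Horner steps 7 → 6 → 1, so m(9) = 1.
  α_2 = 2: Horner steps 7 → 9 → 4, so m(2) = 4.
  α_3 = 5: Horner steps 7 → 4 → 6, so m(5) = 6.
  α_4 = 6: Horner steps 7 → 11 → 0, so m(6) = 0.
  α_5 = 3: Horner steps 7 → 3 → 8, so m(3) = 8.
  α_6 = 8: Horner steps 7 → 12 → 4, so m(8) = 4.
Codeword c = [1, 4, 6, 0, 8, 4] ∈ F_13^6.


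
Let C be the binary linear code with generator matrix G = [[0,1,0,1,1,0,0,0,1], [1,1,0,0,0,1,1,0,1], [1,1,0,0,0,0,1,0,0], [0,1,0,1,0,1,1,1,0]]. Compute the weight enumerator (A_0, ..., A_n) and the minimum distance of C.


Weight distribution: A_0 = 1, A_2 = 1, A_3 = 2, A_4 = 5, A_5 = 6, A_6 = 1. Minimum distance d = 2.

Enumerate all 2^4 = 16 messages m ∈ F_2^4.
For each, compute codeword c = mG in F_2^9, then tally its weight.
  m = 0000 → c = 000000000, weight = 0.
  m = 1000 → c = 010110001, weight = 4.
  m = 0100 → c = 110001101, weight = 5.
  m = 1100 → c = 100111100, weight = 5.
  m = 0010 → c = 110000100, weight = 3.
  m = 1010 → c = 100110101, weight = 5.
  m = 0110 → c = 000001001, weight = 2.
  m = 1110 → c = 010111000, weight = 4.
  m = 0001 → c = 010101110, weight = 5.
  m = 1001 → c = 000011111, weight = 5.
  m = 0101 → c = 100100011, weight = 4.
  m = 1101 → c = 110010010, weight = 4.
  m = 0011 → c = 100101010, weight = 4.
  m = 1011 → c = 110011011, weight = 6.
  m = 0111 → c = 010100111, weight = 5.
  m = 1111 → c = 000010110, weight = 3.
Tally weights:
  weight 0: 1 codewords.
  weight 2: 1 codewords.
  weight 3: 2 codewords.
  weight 4: 5 codewords.
  weight 5: 6 codewords.
  weight 6: 1 codewords.
Minimum distance d = smallest w > 0 with A_w > 0 = 2.
Sanity: Σ A_w = 16 = 2^4 = 16 ✓.
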